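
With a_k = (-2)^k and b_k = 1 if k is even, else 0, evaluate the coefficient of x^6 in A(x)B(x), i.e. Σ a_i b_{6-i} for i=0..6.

This is [x^6] in the product of the two ordinary generating functions.
Σ = 1·1 − 2·0 + 4·1 − 8·0 + 16·1 − 32·0 + 64·1 = 85.

85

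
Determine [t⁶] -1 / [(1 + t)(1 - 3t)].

-547

The denominator gives the recurrence a_n = 2a_(n−1) + 3a_(n−2) for n ≥ 2; the numerator fixes a_0 = -1, a_1 = -2.
Iterating: -1, -2, -7, -20, -61, -182, -547, so a_6 = -547.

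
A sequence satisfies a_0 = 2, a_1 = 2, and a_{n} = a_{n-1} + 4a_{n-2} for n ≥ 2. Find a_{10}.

The ordinary generating function has denominator 1 - z - 4z^2.
Iterating the recurrence: a_0,…,a_{10} = 2, 2, 10, 18, 58, 130, 362, 882, 2330, 5858, 15178.

15178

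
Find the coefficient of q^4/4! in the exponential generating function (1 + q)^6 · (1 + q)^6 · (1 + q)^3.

32760

The EGF product rule gives c_4 = Σ_{k_1+k_2+k_3=4} C(4; k_1,k_2,k_3) · ∏ g_i(k_i), where (1+q)^6 gives the falling factorial (6)_k; (1+q)^6 gives the falling factorial (6)_k; (1+q)^3 gives the falling factorial (3)_k.
g_1(k) for k = 0…4: 1, 6, 30, 120, 360.
g_2(k) for k = 0…4: 1, 6, 30, 120, 360.
g_3(k) for k = 0…4: 1, 3, 6, 6, 0.
First combine the last two factors: h(k) = Σ_j C(k,j)·g_2(j)·g_3(k−j) for k = 0…4: 1, 9, 72, 504, 3024.
c_4 = Σ_k C(4,k)·g_1(k)·h(4−k) = 1·1·3024 + 4·6·504 + 6·30·72 + 4·120·9 + 1·360·1 = 3024 + 12096 + 12960 + 4320 + 360 = 32760.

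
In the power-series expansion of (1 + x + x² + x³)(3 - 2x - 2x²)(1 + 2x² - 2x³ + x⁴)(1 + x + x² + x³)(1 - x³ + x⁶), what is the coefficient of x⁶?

(1 + x + x² + x³) has coefficients 1,1,1,1 for degrees 0…3.
(3 - 2x - 2x²) has coefficients 3,-2,-2,0,0,0,0 for degrees 0…6.
Multiplying by (1 + 2x² - 2x³ + x⁴) gives running coefficients 3,-2,4,-10,3,2,-2 for degrees 0…6.
Multiplying by (1 + x + x² + x³) gives running coefficients 3,1,5,-5,-5,-1,-7 for degrees 0…6.
Finally multiplying by (1 - x³ + x⁶), the product of all factors after the first has coefficients 3,1,5,-8,-6,-6,1 for degrees 0…6.
[x⁶] = 1·1 + 1·(-6) + 1·(-6) + 1·(-8) = -19.

-19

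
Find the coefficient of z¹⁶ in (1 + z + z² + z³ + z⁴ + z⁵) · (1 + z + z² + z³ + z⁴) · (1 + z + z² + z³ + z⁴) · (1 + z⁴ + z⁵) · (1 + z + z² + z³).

85

(1 + z + z² + z³ + z⁴ + z⁵) has coefficients 1,1,1,1,1,1 for degrees 0…5.
(1 + z + z² + z³ + z⁴) has coefficients 1,1,1,1,1,0,0,0,0,0,0,0,0,0,0,0,0 for degrees 0…16.
Multiplying by (1 + z + z² + z³ + z⁴) gives running coefficients 1,2,3,4,5,4,3,2,1,0,0,0,0,0,0,0,0 for degrees 0…16.
Multiplying by (1 + z⁴ + z⁵) gives running coefficients 1,2,3,4,6,7,8,9,10,9,7,5,3,1,0,0,0 for degrees 0…16.
Finally multiplying by (1 + z + z² + z³), the product of all factors after the first has coefficients 1,3,6,10,15,20,25,30,34,36,35,31,24,16,9,4,1 for degrees 0…16.
[z¹⁶] = 1·1 + 1·4 + 1·9 + 1·16 + 1·24 + 1·31 = 85.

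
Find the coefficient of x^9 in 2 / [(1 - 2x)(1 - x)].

2046

The denominator gives the recurrence a_n = 3a_(n−1) − 2a_(n−2) for n ≥ 2; the numerator fixes a_0 = 2, a_1 = 6.
Iterating: 2, 6, 14, 30, 62, 126, 254, 510, 1022, 2046, so a_9 = 2046.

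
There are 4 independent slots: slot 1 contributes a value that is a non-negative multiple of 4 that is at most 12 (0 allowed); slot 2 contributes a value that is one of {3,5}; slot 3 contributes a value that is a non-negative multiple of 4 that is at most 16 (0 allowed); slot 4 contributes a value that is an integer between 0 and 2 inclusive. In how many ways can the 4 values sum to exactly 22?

4

The generating function for the choices is (1 + y⁴ + y⁸ + y¹²)·(y³ + y⁵)·(1 + y⁴ + y⁸ + y¹² + y¹⁶)·(1 + y + y²); the count is [y²²].
(1 + y⁴ + y⁸ + y¹²) has coefficients 1,0,0,0,1,0,0,0,1,0,0,0,1 for degrees 0…12.
(y³ + y⁵) has coefficients 0,0,0,1,0,1,0,0,0,0,0,0,0,0,0,0,0,0,0,0,0,0,0 for degrees 0…22.
Multiplying by (1 + y⁴ + y⁸ + y¹² + y¹⁶) gives running coefficients 0,0,0,1,0,1,0,1,0,1,0,1,0,1,0,1,0,1,0,1,0,1,0 for degrees 0…22.
Finally multiplying by (1 + y + y²), the product of all factors after the first has coefficients 0,0,0,1,1,2,1,2,1,2,1,2,1,2,1,2,1,2,1,2,1,2,1 for degrees 0…22.
[y²²] = 1·1 + 1·1 + 1·1 + 1·1 = 4.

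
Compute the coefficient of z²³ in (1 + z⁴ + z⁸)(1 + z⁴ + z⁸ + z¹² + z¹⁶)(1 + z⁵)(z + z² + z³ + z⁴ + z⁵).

5

(1 + z⁴ + z⁸) has coefficients 1,0,0,0,1,0,0,0,1 for degrees 0…8.
(1 + z⁴ + z⁸ + z¹² + z¹⁶) has coefficients 1,0,0,0,1,0,0,0,1,0,0,0,1,0,0,0,1,0,0,0,0,0,0,0 for degrees 0…23.
Multiplying by (1 + z⁵) gives running coefficients 1,0,0,0,1,1,0,0,1,1,0,0,1,1,0,0,1,1,0,0,0,1,0,0 for degrees 0…23.
Finally multiplying by (z + z² + z³ + z⁴ + z⁵), the product of all factors after the first has coefficients 0,1,1,1,1,2,2,2,2,3,3,2,2,3,3,2,2,3,3,2,2,2,2,1 for degrees 0…23.
[z²³] = 1·1 + 1·2 + 1·2 = 5.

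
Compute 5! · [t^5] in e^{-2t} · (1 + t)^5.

The EGF product rule gives c_5 = Σ_{k_1+k_2=5} C(5; k_1,k_2) · ∏ g_i(k_i), where e^{-2t} gives (-2)^k; (1+t)^5 gives the falling factorial (5)_k.
g_1(k) for k = 0…5: 1, -2, 4, -8, 16, -32.
g_2(k) for k = 0…5: 1, 5, 20, 60, 120, 120.
c_5 = Σ_k C(5,k)·g_1(k)·g_2(5−k) = 1·1·120 + 5·(-2)·120 + 10·4·60 + 10·(-8)·20 + 5·16·5 + 1·(-32)·1 = 120 − 1200 + 2400 − 1600 + 400 − 32 = 88.

88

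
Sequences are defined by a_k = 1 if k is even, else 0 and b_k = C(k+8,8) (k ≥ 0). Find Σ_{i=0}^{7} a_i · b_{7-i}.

7896

Write out a_i and b_{7-i} for i = 0,…,7 and sum the products.
Σ = 1·6435 + 0·3003 + 1·1287 + 0·495 + 1·165 + 0·45 + 1·9 + 0·1 = 7896.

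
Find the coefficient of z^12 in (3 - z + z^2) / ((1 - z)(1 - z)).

The denominator gives the recurrence a_n = 2a_(n−1) − a_(n−2) for n ≥ 3; the numerator fixes a_0 = 3, a_1 = 5, a_2 = 8.
Iterating: 3, 5, 8, 11, 14, 17, 20, 23, 26, 29, 32, 35, 38, so a_12 = 38.

38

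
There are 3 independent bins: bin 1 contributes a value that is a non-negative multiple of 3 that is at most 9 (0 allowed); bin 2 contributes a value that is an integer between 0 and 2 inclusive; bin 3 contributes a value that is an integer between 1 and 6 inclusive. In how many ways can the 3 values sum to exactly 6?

6

The generating function for the choices is (1 + t³ + t⁶ + t⁹)·(1 + t + t²)·(t + t² + t³ + t⁴ + t⁵ + t⁶); the count is [t⁶].
(1 + t³ + t⁶ + t⁹) has coefficients 1,0,0,1,0,0,1 for degrees 0…6.
(1 + t + t²) has coefficients 1,1,1,0,0,0,0 for degrees 0…6.
Finally multiplying by (t + t² + t³ + t⁴ + t⁵ + t⁶), the product of all factors after the first has coefficients 0,1,2,3,3,3,3 for degrees 0…6.
[t⁶] = 1·3 + 1·3 + 1·0 = 6.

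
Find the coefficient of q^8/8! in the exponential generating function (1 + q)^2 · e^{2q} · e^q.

The EGF product rule gives c_8 = Σ_{k_1+k_2+k_3=8} C(8; k_1,k_2,k_3) · ∏ g_i(k_i), where (1+q)^2 gives the falling factorial (2)_k; e^{2q} gives (2)^k; e^q gives (1)^k.
g_1(k) for k = 0…8: 1, 2, 2, 0, 0, 0, 0, 0, 0.
g_2(k) for k = 0…8: 1, 2, 4, 8, 16, 32, 64, 128, 256.
g_3(k) for k = 0…8: 1, 1, 1, 1, 1, 1, 1, 1, 1.
First combine the last two factors: h(k) = Σ_j C(k,j)·g_2(j)·g_3(k−j) for k = 0…8: 1, 3, 9, 27, 81, 243, 729, 2187, 6561.
c_8 = Σ_k C(8,k)·g_1(k)·h(8−k) = 1·1·6561 + 8·2·2187 + 28·2·729 = 6561 + 34992 + 40824 = 82377.

82377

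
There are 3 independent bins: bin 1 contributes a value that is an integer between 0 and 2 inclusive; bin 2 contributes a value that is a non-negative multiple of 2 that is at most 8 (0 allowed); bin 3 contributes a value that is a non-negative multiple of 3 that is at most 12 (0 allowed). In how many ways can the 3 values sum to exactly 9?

5

The generating function for the choices is (1 + x + x²)·(1 + x² + x⁴ + x⁶ + x⁸)·(1 + x³ + x⁶ + x⁹ + x¹²); the count is [x⁹].
(1 + x + x²) has coefficients 1,1,1 for degrees 0…2.
(1 + x² + x⁴ + x⁶ + x⁸) has coefficients 1,0,1,0,1,0,1,0,1,0 for degrees 0…9.
Finally multiplying by (1 + x³ + x⁶ + x⁹ + x¹²), the product of all factors after the first has coefficients 1,0,1,1,1,1,2,1,2,2 for degrees 0…9.
[x⁹] = 1·2 + 1·2 + 1·1 = 5.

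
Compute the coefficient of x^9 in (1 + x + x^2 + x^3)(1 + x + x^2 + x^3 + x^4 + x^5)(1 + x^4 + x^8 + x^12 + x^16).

6

(1 + x + x^2 + x^3) has coefficients 1,1,1,1 for degrees 0…3.
(1 + x + x^2 + x^3 + x^4 + x^5) has coefficients 1,1,1,1,1,1,0,0,0,0 for degrees 0…9.
Finally multiplying by (1 + x^4 + x^8 + x^12 + x^16), the product of all factors after the first has coefficients 1,1,1,1,2,2,1,1,2,2 for degrees 0…9.
[x^9] = 1·2 + 1·2 + 1·1 + 1·1 = 6.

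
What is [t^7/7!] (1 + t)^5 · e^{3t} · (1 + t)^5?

The EGF product rule gives c_7 = Σ_{k_1+k_2+k_3=7} C(7; k_1,k_2,k_3) · ∏ g_i(k_i), where (1+t)^5 gives the falling factorial (5)_k; e^{3t} gives (3)^k; (1+t)^5 gives the falling factorial (5)_k.
g_1(k) for k = 0…7: 1, 5, 20, 60, 120, 120, 0, 0.
g_2(k) for k = 0…7: 1, 3, 9, 27, 81, 243, 729, 2187.
g_3(k) for k = 0…7: 1, 5, 20, 60, 120, 120, 0, 0.
First combine the last two factors: h(k) = Σ_j C(k,j)·g_2(j)·g_3(k−j) for k = 0…7: 1, 8, 59, 402, 2541, 14988, 83079, 435942.
c_7 = Σ_k C(7,k)·g_1(k)·h(7−k) = 1·1·435942 + 7·5·83079 + 21·20·14988 + 35·60·2541 + 35·120·402 + 21·120·59 = 435942 + 2907765 + 6294960 + 5336100 + 1688400 + 148680 = 16811847.

16811847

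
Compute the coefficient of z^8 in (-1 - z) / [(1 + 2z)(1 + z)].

-256

The denominator gives the recurrence a_n = −3a_(n−1) − 2a_(n−2) for n ≥ 2; the numerator fixes a_0 = -1, a_1 = 2.
Iterating: -1, 2, -4, 8, -16, 32, -64, 128, -256, so a_8 = -256.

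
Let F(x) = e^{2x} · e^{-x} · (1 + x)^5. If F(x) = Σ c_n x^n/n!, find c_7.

The EGF product rule gives c_7 = Σ_{k_1+k_2+k_3=7} C(7; k_1,k_2,k_3) · ∏ g_i(k_i), where e^{2x} gives (2)^k; e^{-x} gives (-1)^k; (1+x)^5 gives the falling factorial (5)_k.
g_1(k) for k = 0…7: 1, 2, 4, 8, 16, 32, 64, 128.
g_2(k) for k = 0…7: 1, -1, 1, -1, 1, -1, 1, -1.
g_3(k) for k = 0…7: 1, 5, 20, 60, 120, 120, 0, 0.
First combine the last two factors: h(k) = Σ_j C(k,j)·g_2(j)·g_3(k−j) for k = 0…7: 1, 4, 11, 14, -19, -56, 151, 34.
c_7 = Σ_k C(7,k)·g_1(k)·h(7−k) = 1·1·34 + 7·2·151 + 21·4·(-56) + 35·8·(-19) + 35·16·14 + 21·32·11 + 7·64·4 + 1·128·1 = 34 + 2114 − 4704 − 5320 + 7840 + 7392 + 1792 + 128 = 9276.

9276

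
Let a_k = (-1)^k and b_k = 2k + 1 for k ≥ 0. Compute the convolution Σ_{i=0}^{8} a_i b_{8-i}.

This is [x^8] in the product of the two ordinary generating functions.
Σ = 1·17 − 1·15 + 1·13 − 1·11 + 1·9 − 1·7 + 1·5 − 1·3 + 1·1 = 9.

9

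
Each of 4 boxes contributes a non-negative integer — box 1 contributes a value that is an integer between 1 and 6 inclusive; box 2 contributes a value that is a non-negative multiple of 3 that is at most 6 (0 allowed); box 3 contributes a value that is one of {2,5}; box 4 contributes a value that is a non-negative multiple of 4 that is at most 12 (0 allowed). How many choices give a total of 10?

The generating function for the choices is (y + y^2 + y^3 + y^4 + y^5 + y^6)·(1 + y^3 + y^6)·(y^2 + y^5)·(1 + y^4 + y^8 + y^12); the count is [y^10].
(y + y^2 + y^3 + y^4 + y^5 + y^6) has coefficients 0,1,1,1,1,1,1 for degrees 0…6.
(1 + y^3 + y^6) has coefficients 1,0,0,1,0,0,1,0,0,0,0 for degrees 0…10.
Multiplying by (y^2 + y^5) gives running coefficients 0,0,1,0,0,2,0,0,2,0,0 for degrees 0…10.
Finally multiplying by (1 + y^4 + y^8 + y^12), the product of all factors after the first has coefficients 0,0,1,0,0,2,1,0,2,2,1 for degrees 0…10.
[y^10] = 1·2 + 1·2 + 1·0 + 1·1 + 1·2 + 1·0 = 7.

7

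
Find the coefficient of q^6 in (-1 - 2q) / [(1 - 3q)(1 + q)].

Partial fractions give a closed form: a_n = (-5/4)·3^n + (1/4)·(-1)^n.
At n = 6: a_6 = -911.

-911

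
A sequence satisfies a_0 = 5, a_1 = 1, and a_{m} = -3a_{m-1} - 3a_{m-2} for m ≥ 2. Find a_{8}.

486

The ordinary generating function has denominator 1 + 3q + 3q^2.
Iterating the recurrence: a_0,…,a_{8} = 5, 1, -18, 51, -99, 144, -135, -27, 486.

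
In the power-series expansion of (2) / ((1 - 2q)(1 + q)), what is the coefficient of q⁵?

42

Partial fractions give a closed form: a_n = (4/3)·2^n + (2/3)·(-1)^n.
At n = 5: a_5 = 42.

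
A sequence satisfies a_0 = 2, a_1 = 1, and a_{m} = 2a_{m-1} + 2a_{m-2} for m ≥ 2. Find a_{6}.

296

The ordinary generating function has denominator 1 - 2x - 2x^2.
Iterating the recurrence: a_0,…,a_{6} = 2, 1, 6, 14, 40, 108, 296.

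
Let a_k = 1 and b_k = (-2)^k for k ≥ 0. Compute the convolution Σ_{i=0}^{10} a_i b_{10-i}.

Write out a_i and b_{10-i} for i = 0,…,10 and sum the products.
Σ = 1·1024 + 1·(-512) + 1·256 + 1·(-128) + 1·64 + 1·(-32) + 1·16 + 1·(-8) + 1·4 + 1·(-2) + 1·1 = 683.

683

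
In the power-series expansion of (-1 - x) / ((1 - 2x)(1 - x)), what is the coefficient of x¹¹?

-6142

The denominator gives the recurrence a_n = 3a_(n−1) − 2a_(n−2) for n ≥ 3; the numerator fixes a_0 = -1, a_1 = -4, a_2 = -10.
Iterating: -1, -4, -10, -22, -46, -94, -190, -382, -766, -1534, -3070, -6142, so a_11 = -6142.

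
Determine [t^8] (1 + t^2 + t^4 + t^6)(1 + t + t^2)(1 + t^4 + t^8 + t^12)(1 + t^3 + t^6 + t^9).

(1 + t^2 + t^4 + t^6) has coefficients 1,0,1,0,1,0,1 for degrees 0…6.
(1 + t + t^2) has coefficients 1,1,1,0,0,0,0,0,0 for degrees 0…8.
Multiplying by (1 + t^4 + t^8 + t^12) gives running coefficients 1,1,1,0,1,1,1,0,1 for degrees 0…8.
Finally multiplying by (1 + t^3 + t^6 + t^9), the product of all factors after the first has coefficients 1,1,1,1,2,2,2,2,3 for degrees 0…8.
[t^8] = 1·3 + 1·2 + 1·2 + 1·1 = 8.

8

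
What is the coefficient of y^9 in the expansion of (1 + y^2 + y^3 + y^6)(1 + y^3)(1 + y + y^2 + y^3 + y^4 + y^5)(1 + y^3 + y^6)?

(1 + y^2 + y^3 + y^6) has coefficients 1,0,1,1,0,0,1 for degrees 0…6.
(1 + y^3) has coefficients 1,0,0,1,0,0,0,0,0,0 for degrees 0…9.
Multiplying by (1 + y + y^2 + y^3 + y^4 + y^5) gives running coefficients 1,1,1,2,2,2,1,1,1,0 for degrees 0…9.
Finally multiplying by (1 + y^3 + y^6), the product of all factors after the first has coefficients 1,1,1,3,3,3,4,4,4,3 for degrees 0…9.
[y^9] = 1·3 + 1·4 + 1·4 + 1·3 = 14.

14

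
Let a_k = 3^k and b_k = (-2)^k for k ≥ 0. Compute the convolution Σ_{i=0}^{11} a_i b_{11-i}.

Write out a_i and b_{11-i} for i = 0,…,11 and sum the products.
Σ = 1·(-2048) + 3·1024 + 9·(-512) + 27·256 + 81·(-128) + 243·64 + 729·(-32) + 2187·16 + 6561·(-8) + 19683·4 + 59049·(-2) + 177147·1 = 105469.

105469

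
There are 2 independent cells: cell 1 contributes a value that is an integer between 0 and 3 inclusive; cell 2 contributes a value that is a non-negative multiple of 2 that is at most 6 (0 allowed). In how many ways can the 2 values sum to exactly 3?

2

The generating function for the choices is (1 + y + y² + y³)·(1 + y² + y⁴ + y⁶); the count is [y³].
(1 + y + y² + y³) has coefficients 1,1,1,1 for degrees 0…3.
(1 + y² + y⁴ + y⁶) has coefficients 1,0,1,0 for degrees 0…3.
[y³] = 1·0 + 1·1 + 1·0 + 1·1 = 2.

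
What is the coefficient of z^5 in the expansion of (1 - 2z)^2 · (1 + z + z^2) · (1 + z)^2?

8

(1 - 2z)^2 has coefficients 1,-4,4 for degrees 0…2.
(1 + z + z^2) has coefficients 1,1,1,0,0,0 for degrees 0…5.
Finally multiplying by (1 + z)^2, the product of all factors after the first has coefficients 1,3,4,3,1,0 for degrees 0…5.
[z^5] = 1·0 − 4·1 + 4·3 = 8.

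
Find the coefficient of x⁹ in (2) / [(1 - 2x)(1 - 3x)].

116050

Partial fractions give a closed form: a_n = (-4)·2^n + (6)·3^n.
At n = 9: a_9 = 116050.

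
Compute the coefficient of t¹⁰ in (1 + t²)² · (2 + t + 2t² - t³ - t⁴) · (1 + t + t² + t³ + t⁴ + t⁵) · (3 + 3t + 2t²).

3

(1 + t²)² has coefficients 1,0,2,0,1 for degrees 0…4.
(2 + t + 2t² - t³ - t⁴) has coefficients 2,1,2,-1,-1,0,0,0,0,0,0 for degrees 0…10.
Multiplying by (1 + t + t² + t³ + t⁴ + t⁵) gives running coefficients 2,3,5,4,3,3,1,0,-2,-1,0 for degrees 0…10.
Finally multiplying by (3 + 3t + 2t²), the product of all factors after the first has coefficients 6,15,28,33,31,26,18,9,-4,-9,-7 for degrees 0…10.
[t¹⁰] = 1·(-7) + 2·(-4) + 1·18 = 3.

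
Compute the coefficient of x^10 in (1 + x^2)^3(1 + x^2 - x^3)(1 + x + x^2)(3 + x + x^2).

(1 + x^2)^3 has coefficients 1,0,3,0,3,0,1 for degrees 0…6.
(1 + x^2 - x^3) has coefficients 1,0,1,-1,0,0,0,0,0,0,0 for degrees 0…10.
Multiplying by (1 + x + x^2) gives running coefficients 1,1,2,0,0,-1,0,0,0,0,0 for degrees 0…10.
Finally multiplying by (3 + x + x^2), the product of all factors after the first has coefficients 3,4,8,3,2,-3,-1,-1,0,0,0 for degrees 0…10.
[x^10] = 1·0 + 3·0 + 3·(-1) + 1·2 = -1.

-1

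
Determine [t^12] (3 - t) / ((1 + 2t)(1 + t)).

28668

The denominator gives the recurrence a_n = −3a_(n−1) − 2a_(n−2) for n ≥ 3; the numerator fixes a_0 = 3, a_1 = -10, a_2 = 24.
Iterating: 3, -10, 24, -52, 108, -220, 444, -892, 1788, -3580, 7164, -14332, 28668, so a_12 = 28668.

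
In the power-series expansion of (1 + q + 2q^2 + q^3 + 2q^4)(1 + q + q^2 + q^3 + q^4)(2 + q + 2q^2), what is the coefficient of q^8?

17

(1 + q + 2q^2 + q^3 + 2q^4) has coefficients 1,1,2,1,2 for degrees 0…4.
(1 + q + q^2 + q^3 + q^4) has coefficients 1,1,1,1,1,0,0,0,0 for degrees 0…8.
Finally multiplying by (2 + q + 2q^2), the product of all factors after the first has coefficients 2,3,5,5,5,3,2,0,0 for degrees 0…8.
[q^8] = 1·0 + 1·0 + 2·2 + 1·3 + 2·5 = 17.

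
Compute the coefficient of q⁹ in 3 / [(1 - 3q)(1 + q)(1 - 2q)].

The denominator gives the recurrence a_n = 4a_(n−1) − a_(n−2) − 6a_(n−3) for n ≥ 3; the numerator fixes a_0 = 3, a_1 = 12, a_2 = 45.
Iterating: 3, 12, 45, 150, 483, 1512, 4665, 14250, 43263, 130812, so a_9 = 130812.

130812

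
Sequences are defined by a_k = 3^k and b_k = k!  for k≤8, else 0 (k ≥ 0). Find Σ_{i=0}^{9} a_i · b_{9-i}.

This is [x^9] in the product of the two ordinary generating functions.
Σ = 1·0 + 3·40320 + 9·5040 + 27·720 + 81·120 + 243·24 + 729·6 + 2187·2 + 6561·1 + 19683·1 = 236304.

236304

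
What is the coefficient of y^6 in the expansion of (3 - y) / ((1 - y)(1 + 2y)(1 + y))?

297

Partial fractions give a closed form: a_n = (1/3)·1^n + (14/3)·(-2)^n + (-2)·(-1)^n.
At n = 6: a_6 = 297.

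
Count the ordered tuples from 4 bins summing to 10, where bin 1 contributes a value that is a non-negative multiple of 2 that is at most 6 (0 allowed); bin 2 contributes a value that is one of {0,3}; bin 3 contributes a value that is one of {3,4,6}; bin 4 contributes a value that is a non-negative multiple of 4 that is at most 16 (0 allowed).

6

The generating function for the choices is (1 + t^2 + t^4 + t^6)·(1 + t^3)·(t^3 + t^4 + t^6)·(1 + t^4 + t^8 + t^12 + t^16); the count is [t^10].
(1 + t^2 + t^4 + t^6) has coefficients 1,0,1,0,1,0,1 for degrees 0…6.
(1 + t^3) has coefficients 1,0,0,1,0,0,0,0,0,0,0 for degrees 0…10.
Multiplying by (t^3 + t^4 + t^6) gives running coefficients 0,0,0,1,1,0,2,1,0,1,0 for degrees 0…10.
Finally multiplying by (1 + t^4 + t^8 + t^12 + t^16), the product of all factors after the first has coefficients 0,0,0,1,1,0,2,2,1,1,2 for degrees 0…10.
[t^10] = 1·2 + 1·1 + 1·2 + 1·1 = 6.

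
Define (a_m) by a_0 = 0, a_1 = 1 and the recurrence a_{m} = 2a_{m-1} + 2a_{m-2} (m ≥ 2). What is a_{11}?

The ordinary generating function has denominator 1 - 2x - 2x^2.
Iterating the recurrence: a_0,…,a_{11} = 0, 1, 2, 6, 16, 44, 120, 328, 896, 2448, 6688, 18272.

18272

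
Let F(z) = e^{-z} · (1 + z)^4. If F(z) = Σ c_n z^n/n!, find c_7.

-225

The EGF product rule gives c_7 = Σ_{k_1+k_2=7} C(7; k_1,k_2) · ∏ g_i(k_i), where e^{-z} gives (-1)^k; (1+z)^4 gives the falling factorial (4)_k.
g_1(k) for k = 0…7: 1, -1, 1, -1, 1, -1, 1, -1.
g_2(k) for k = 0…7: 1, 4, 12, 24, 24, 0, 0, 0.
c_7 = Σ_k C(7,k)·g_1(k)·g_2(7−k) = 35·(-1)·24 + 35·1·24 + 21·(-1)·12 + 7·1·4 + 1·(-1)·1 = −840 + 840 − 252 + 28 − 1 = -225.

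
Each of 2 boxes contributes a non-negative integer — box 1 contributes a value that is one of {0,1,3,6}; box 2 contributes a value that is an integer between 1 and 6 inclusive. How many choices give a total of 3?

The generating function for the choices is (1 + q + q^3 + q^6)·(q + q^2 + q^3 + q^4 + q^5 + q^6); the count is [q^3].
(1 + q + q^3 + q^6) has coefficients 1,1,0,1 for degrees 0…3.
(q + q^2 + q^3 + q^4 + q^5 + q^6) has coefficients 0,1,1,1 for degrees 0…3.
[q^3] = 1·1 + 1·1 + 1·0 = 2.

2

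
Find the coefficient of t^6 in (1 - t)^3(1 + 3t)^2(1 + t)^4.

(1 - t)^3 has coefficients 1,-3,3,-1 for degrees 0…3.
(1 + 3t)^2 has coefficients 1,6,9,0,0,0,0 for degrees 0…6.
Finally multiplying by (1 + t)^4, the product of all factors after the first has coefficients 1,10,39,76,79,42,9 for degrees 0…6.
[t^6] = 1·9 − 3·42 + 3·79 − 1·76 = 44.

44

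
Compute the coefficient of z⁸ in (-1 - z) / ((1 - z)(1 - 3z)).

-13121

The denominator gives the recurrence a_n = 4a_(n−1) − 3a_(n−2) for n ≥ 3; the numerator fixes a_0 = -1, a_1 = -5, a_2 = -17.
Iterating: -1, -5, -17, -53, -161, -485, -1457, -4373, -13121, so a_8 = -13121.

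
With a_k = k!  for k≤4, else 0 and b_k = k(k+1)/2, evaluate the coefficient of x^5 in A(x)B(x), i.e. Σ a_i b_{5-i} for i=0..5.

79

The convolution is the x^5 coefficient of A(x)B(x).
Σ = 1·15 + 1·10 + 2·6 + 6·3 + 24·1 + 0·0 = 79.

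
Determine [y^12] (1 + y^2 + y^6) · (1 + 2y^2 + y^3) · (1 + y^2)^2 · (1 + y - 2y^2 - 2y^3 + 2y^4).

2

(1 + y^2 + y^6) has coefficients 1,0,1,0,0,0,1 for degrees 0…6.
(1 + 2y^2 + y^3) has coefficients 1,0,2,1,0,0,0,0,0,0,0,0,0 for degrees 0…12.
Multiplying by (1 + y^2)^2 gives running coefficients 1,0,4,1,5,2,2,1,0,0,0,0,0 for degrees 0…12.
Finally multiplying by (1 + y - 2y^2 - 2y^3 + 2y^4), the product of all factors after the first has coefficients 1,1,2,3,0,-3,0,-9,3,-2,2,2,0 for degrees 0…12.
[y^12] = 1·0 + 1·2 + 1·0 = 2.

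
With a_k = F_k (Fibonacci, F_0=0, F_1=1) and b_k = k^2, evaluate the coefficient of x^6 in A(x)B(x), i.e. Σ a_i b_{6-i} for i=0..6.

Write out a_i and b_{6-i} for i = 0,…,6 and sum the products.
Σ = 0·36 + 1·25 + 1·16 + 2·9 + 3·4 + 5·1 + 8·0 = 76.

76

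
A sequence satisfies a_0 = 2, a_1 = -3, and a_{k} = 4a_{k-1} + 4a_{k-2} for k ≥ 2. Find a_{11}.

-7896064

The ordinary generating function has denominator 1 - 4q - 4q^2.
Iterating the recurrence: a_0,…,a_{11} = 2, -3, -4, -28, -128, -624, -3008, -14528, -70144, -338688, -1635328, -7896064.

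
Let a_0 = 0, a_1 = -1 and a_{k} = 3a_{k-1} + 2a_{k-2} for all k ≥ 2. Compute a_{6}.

-495

The ordinary generating function has denominator 1 - 3t - 2t^2.
Iterating the recurrence: a_0,…,a_{6} = 0, -1, -3, -11, -39, -139, -495.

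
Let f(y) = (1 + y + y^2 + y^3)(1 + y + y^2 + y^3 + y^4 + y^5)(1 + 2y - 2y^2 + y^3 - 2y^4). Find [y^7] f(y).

(1 + y + y^2 + y^3) has coefficients 1,1,1,1 for degrees 0…3.
(1 + y + y^2 + y^3 + y^4 + y^5) has coefficients 1,1,1,1,1,1,0,0 for degrees 0…7.
Finally multiplying by (1 + 2y - 2y^2 + y^3 - 2y^4), the product of all factors after the first has coefficients 1,3,1,2,0,0,-1,-3 for degrees 0…7.
[y^7] = 1·(-3) + 1·(-1) + 1·0 + 1·0 = -4.

-4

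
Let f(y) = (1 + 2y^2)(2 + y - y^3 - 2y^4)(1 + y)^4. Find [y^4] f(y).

(1 + 2y^2) has coefficients 1,0,2 for degrees 0…2.
(2 + y - y^3 - 2y^4) has coefficients 2,1,0,-1,-2 for degrees 0…4.
Finally multiplying by (1 + y)^4, the product of all factors after the first has coefficients 2,9,16,13,0 for degrees 0…4.
[y^4] = 1·0 + 2·16 = 32.

32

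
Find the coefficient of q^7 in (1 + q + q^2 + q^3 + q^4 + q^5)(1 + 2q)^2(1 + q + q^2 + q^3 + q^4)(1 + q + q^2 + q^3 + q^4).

(1 + q + q^2 + q^3 + q^4 + q^5) has coefficients 1,1,1,1,1,1 for degrees 0…5.
(1 + 2q)^2 has coefficients 1,4,4,0,0,0,0,0 for degrees 0…7.
Multiplying by (1 + q + q^2 + q^3 + q^4) gives running coefficients 1,5,9,9,9,8,4,0 for degrees 0…7.
Finally multiplying by (1 + q + q^2 + q^3 + q^4), the product of all factors after the first has coefficients 1,6,15,24,33,40,39,30 for degrees 0…7.
[q^7] = 1·30 + 1·39 + 1·40 + 1·33 + 1·24 + 1·15 = 181.

181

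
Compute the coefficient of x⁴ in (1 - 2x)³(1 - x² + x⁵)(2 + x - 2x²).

-48

(1 - 2x)³ has coefficients 1,-6,12,-8 for degrees 0…3.
(1 - x² + x⁵) has coefficients 1,0,-1,0,0 for degrees 0…4.
Finally multiplying by (2 + x - 2x²), the product of all factors after the first has coefficients 2,1,-4,-1,2 for degrees 0…4.
[x⁴] = 1·2 − 6·(-1) + 12·(-4) − 8·1 = -48.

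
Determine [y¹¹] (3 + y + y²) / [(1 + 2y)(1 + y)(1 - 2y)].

-3071

The denominator gives the recurrence a_n = −a_(n−1) + 4a_(n−2) + 4a_(n−3) for n ≥ 3; the numerator fixes a_0 = 3, a_1 = -2, a_2 = 15.
Iterating: 3, -2, 15, -11, 63, -47, 255, -191, 1023, -767, 4095, -3071, so a_11 = -3071.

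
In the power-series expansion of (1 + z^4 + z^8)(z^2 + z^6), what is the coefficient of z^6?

(1 + z^4 + z^8) has coefficients 1,0,0,0,1,0,0 for degrees 0…6.
(z^2 + z^6) has coefficients 0,0,1,0,0,0,1 for degrees 0…6.
[z^6] = 1·1 + 1·1 = 2.

2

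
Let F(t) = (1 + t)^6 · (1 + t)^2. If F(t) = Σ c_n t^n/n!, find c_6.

20160

The EGF product rule gives c_6 = Σ_{k_1+k_2=6} C(6; k_1,k_2) · ∏ g_i(k_i), where (1+t)^6 gives the falling factorial (6)_k; (1+t)^2 gives the falling factorial (2)_k.
g_1(k) for k = 0…6: 1, 6, 30, 120, 360, 720, 720.
g_2(k) for k = 0…6: 1, 2, 2, 0, 0, 0, 0.
c_6 = Σ_k C(6,k)·g_1(k)·g_2(6−k) = 15·360·2 + 6·720·2 + 1·720·1 = 10800 + 8640 + 720 = 20160.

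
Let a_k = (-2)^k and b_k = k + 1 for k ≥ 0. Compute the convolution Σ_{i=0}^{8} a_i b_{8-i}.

117

This is [x^8] in the product of the two ordinary generating functions.
Σ = 1·9 − 2·8 + 4·7 − 8·6 + 16·5 − 32·4 + 64·3 − 128·2 + 256·1 = 117.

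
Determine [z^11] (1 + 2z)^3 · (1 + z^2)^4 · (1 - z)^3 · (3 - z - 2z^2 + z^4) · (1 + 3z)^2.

(1 + 2z)^3 has coefficients 1,6,12,8 for degrees 0…3.
(1 + z^2)^4 has coefficients 1,0,4,0,6,0,4,0,1,0,0,0 for degrees 0…11.
Multiplying by (1 - z)^3 gives running coefficients 1,-3,7,-13,18,-22,22,-18,13,-7,3,-1 for degrees 0…11.
Multiplying by (3 - z - 2z^2 + z^4) gives running coefficients 3,-10,22,-40,54,-61,59,-45,31,-20,12,-10 for degrees 0…11.
Finally multiplying by (1 + 3z)^2, the product of all factors after the first has coefficients 3,8,-11,2,12,-97,179,-240,292,-239,171,-118 for degrees 0…11.
[z^11] = 1·(-118) + 6·171 + 12·(-239) + 8·292 = 376.

376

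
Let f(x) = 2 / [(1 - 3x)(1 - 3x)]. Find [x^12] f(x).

13817466

The denominator gives the recurrence a_n = 6a_(n−1) − 9a_(n−2) for n ≥ 2; the numerator fixes a_0 = 2, a_1 = 12.
Iterating: 2, 12, 54, 216, 810, 2916, 10206, 34992, 118098, 393660, 1299078, 4251528, 13817466, so a_12 = 13817466.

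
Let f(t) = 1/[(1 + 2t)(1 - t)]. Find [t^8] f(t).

171

The denominator gives the recurrence a_n = −a_(n−1) + 2a_(n−2) for n ≥ 2; the numerator fixes a_0 = 1, a_1 = -1.
Iterating: 1, -1, 3, -5, 11, -21, 43, -85, 171, so a_8 = 171.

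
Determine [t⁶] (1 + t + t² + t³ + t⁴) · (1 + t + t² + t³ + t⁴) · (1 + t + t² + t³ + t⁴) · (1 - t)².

(1 + t + t² + t³ + t⁴) has coefficients 1,1,1,1,1 for degrees 0…4.
(1 + t + t² + t³ + t⁴) has coefficients 1,1,1,1,1,0,0 for degrees 0…6.
Multiplying by (1 + t + t² + t³ + t⁴) gives running coefficients 1,2,3,4,5,4,3 for degrees 0…6.
Finally multiplying by (1 - t)², the product of all factors after the first has coefficients 1,0,0,0,0,-2,0 for degrees 0…6.
[t⁶] = 1·0 + 1·(-2) + 1·0 + 1·0 + 1·0 = -2.

-2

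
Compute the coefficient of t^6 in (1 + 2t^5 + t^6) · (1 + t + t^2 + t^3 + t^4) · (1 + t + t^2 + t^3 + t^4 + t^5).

(1 + 2t^5 + t^6) has coefficients 1,0,0,0,0,2,1 for degrees 0…6.
(1 + t + t^2 + t^3 + t^4) has coefficients 1,1,1,1,1,0,0 for degrees 0…6.
Finally multiplying by (1 + t + t^2 + t^3 + t^4 + t^5), the product of all factors after the first has coefficients 1,2,3,4,5,5,4 for degrees 0…6.
[t^6] = 1·4 + 2·2 + 1·1 = 9.

9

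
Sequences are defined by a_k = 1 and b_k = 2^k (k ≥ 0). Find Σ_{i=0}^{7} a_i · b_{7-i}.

Write out a_i and b_{7-i} for i = 0,…,7 and sum the products.
Σ = 1·128 + 1·64 + 1·32 + 1·16 + 1·8 + 1·4 + 1·2 + 1·1 = 255.

255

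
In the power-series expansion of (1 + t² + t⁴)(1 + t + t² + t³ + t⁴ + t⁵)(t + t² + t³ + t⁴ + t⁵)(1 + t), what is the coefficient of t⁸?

(1 + t² + t⁴) has coefficients 1,0,1,0,1 for degrees 0…4.
(1 + t + t² + t³ + t⁴ + t⁵) has coefficients 1,1,1,1,1,1,0,0,0 for degrees 0…8.
Multiplying by (t + t² + t³ + t⁴ + t⁵) gives running coefficients 0,1,2,3,4,5,5,4,3 for degrees 0…8.
Finally multiplying by (1 + t), the product of all factors after the first has coefficients 0,1,3,5,7,9,10,9,7 for degrees 0…8.
[t⁸] = 1·7 + 1·10 + 1·7 = 24.

24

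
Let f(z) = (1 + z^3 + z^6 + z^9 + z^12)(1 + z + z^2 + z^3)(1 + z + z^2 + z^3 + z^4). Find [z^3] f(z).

5

(1 + z^3 + z^6 + z^9 + z^12) has coefficients 1,0,0,1 for degrees 0…3.
(1 + z + z^2 + z^3) has coefficients 1,1,1,1 for degrees 0…3.
Finally multiplying by (1 + z + z^2 + z^3 + z^4), the product of all factors after the first has coefficients 1,2,3,4 for degrees 0…3.
[z^3] = 1·4 + 1·1 = 5.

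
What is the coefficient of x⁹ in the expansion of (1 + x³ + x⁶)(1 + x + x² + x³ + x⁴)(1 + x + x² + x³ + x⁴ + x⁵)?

(1 + x³ + x⁶) has coefficients 1,0,0,1,0,0,1 for degrees 0…6.
(1 + x + x² + x³ + x⁴) has coefficients 1,1,1,1,1,0,0,0,0,0 for degrees 0…9.
Finally multiplying by (1 + x + x² + x³ + x⁴ + x⁵), the product of all factors after the first has coefficients 1,2,3,4,5,5,4,3,2,1 for degrees 0…9.
[x⁹] = 1·1 + 1·4 + 1·4 = 9.

9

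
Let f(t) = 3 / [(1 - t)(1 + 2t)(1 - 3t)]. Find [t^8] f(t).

17919

Partial fractions give a closed form: a_n = (-1/2)·1^n + (4/5)·(-2)^n + (27/10)·3^n.
At n = 8: a_8 = 17919.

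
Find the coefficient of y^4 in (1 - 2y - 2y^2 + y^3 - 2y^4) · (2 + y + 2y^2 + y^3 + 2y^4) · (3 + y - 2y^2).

(1 - 2y - 2y^2 + y^3 - 2y^4) has coefficients 1,-2,-2,1,-2 for degrees 0…4.
(2 + y + 2y^2 + y^3 + 2y^4) has coefficients 2,1,2,1,2 for degrees 0…4.
Finally multiplying by (3 + y - 2y^2), the product of all factors after the first has coefficients 6,5,3,3,3 for degrees 0…4.
[y^4] = 1·3 − 2·3 − 2·3 + 1·5 − 2·6 = -16.

-16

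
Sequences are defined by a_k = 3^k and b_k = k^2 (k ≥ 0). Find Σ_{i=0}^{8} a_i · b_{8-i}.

This is [x^8] in the product of the two ordinary generating functions.
Σ = 1·64 + 3·49 + 9·36 + 27·25 + 81·16 + 243·9 + 729·4 + 2187·1 + 6561·0 = 9796.

9796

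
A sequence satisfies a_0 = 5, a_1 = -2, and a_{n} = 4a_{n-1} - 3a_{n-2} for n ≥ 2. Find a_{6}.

The ordinary generating function has denominator 1 - 4t + 3t^2.
Iterating the recurrence: a_0,…,a_{6} = 5, -2, -23, -86, -275, -842, -2543.

-2543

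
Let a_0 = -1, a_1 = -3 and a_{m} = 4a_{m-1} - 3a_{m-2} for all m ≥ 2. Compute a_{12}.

-531441

The ordinary generating function has denominator 1 - 4q + 3q^2.
Iterating the recurrence: a_0,…,a_{12} = -1, -3, -9, -27, -81, -243, -729, -2187, -6561, -19683, -59049, -177147, -531441.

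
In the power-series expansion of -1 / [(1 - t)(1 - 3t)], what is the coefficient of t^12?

-797161

Partial fractions give a closed form: a_n = (1/2)·1^n + (-3/2)·3^n.
At n = 12: a_12 = -797161.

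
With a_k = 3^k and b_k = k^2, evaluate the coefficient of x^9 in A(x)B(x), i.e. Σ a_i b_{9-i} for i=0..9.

29469

Write out a_i and b_{9-i} for i = 0,…,9 and sum the products.
Σ = 1·81 + 3·64 + 9·49 + 27·36 + 81·25 + 243·16 + 729·9 + 2187·4 + 6561·1 + 19683·0 = 29469.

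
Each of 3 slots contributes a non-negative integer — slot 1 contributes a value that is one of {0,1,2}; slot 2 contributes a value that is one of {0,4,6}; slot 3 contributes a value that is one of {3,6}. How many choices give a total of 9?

The generating function for the choices is (1 + q + q^2)·(1 + q^4 + q^6)·(q^3 + q^6); the count is [q^9].
(1 + q + q^2) has coefficients 1,1,1 for degrees 0…2.
(1 + q^4 + q^6) has coefficients 1,0,0,0,1,0,1,0,0,0 for degrees 0…9.
Finally multiplying by (q^3 + q^6), the product of all factors after the first has coefficients 0,0,0,1,0,0,1,1,0,1 for degrees 0…9.
[q^9] = 1·1 + 1·0 + 1·1 = 2.

2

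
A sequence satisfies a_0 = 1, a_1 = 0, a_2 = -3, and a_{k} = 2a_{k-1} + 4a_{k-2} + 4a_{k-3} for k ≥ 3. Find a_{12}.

The ordinary generating function has denominator 1 - 2t - 4t^2 - 4t^3.
Iterating the recurrence: a_0,…,a_{12} = 1, 0, -3, -2, -16, -52, -176, -624, -2160, -7520, -26176, -91072, -316928.

-316928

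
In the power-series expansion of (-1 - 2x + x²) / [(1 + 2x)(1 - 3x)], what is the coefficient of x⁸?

-6098

The denominator gives the recurrence a_n = a_(n−1) + 6a_(n−2) for n ≥ 3; the numerator fixes a_0 = -1, a_1 = -3, a_2 = -8.
Iterating: -1, -3, -8, -26, -74, -230, -674, -2054, -6098, so a_8 = -6098.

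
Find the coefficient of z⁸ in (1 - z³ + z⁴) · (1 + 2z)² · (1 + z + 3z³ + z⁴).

(1 - z³ + z⁴) has coefficients 1,0,0,-1,1 for degrees 0…4.
(1 + 2z)² has coefficients 1,4,4,0,0,0,0,0,0 for degrees 0…8.
Finally multiplying by (1 + z + 3z³ + z⁴), the product of all factors after the first has coefficients 1,5,8,7,13,16,4,0,0 for degrees 0…8.
[z⁸] = 1·0 − 1·16 + 1·13 = -3.

-3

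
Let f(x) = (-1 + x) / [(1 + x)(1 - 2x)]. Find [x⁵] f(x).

The denominator gives the recurrence a_n = a_(n−1) + 2a_(n−2) for n ≥ 3; the numerator fixes a_0 = -1, a_1 = 0, a_2 = -2.
Iterating: -1, 0, -2, -2, -6, -10, so a_5 = -10.

-10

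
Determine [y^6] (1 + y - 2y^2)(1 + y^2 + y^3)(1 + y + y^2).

-3

(1 + y - 2y^2) has coefficients 1,1,-2 for degrees 0…2.
(1 + y^2 + y^3) has coefficients 1,0,1,1,0,0,0 for degrees 0…6.
Finally multiplying by (1 + y + y^2), the product of all factors after the first has coefficients 1,1,2,2,2,1,0 for degrees 0…6.
[y^6] = 1·0 + 1·1 − 2·2 = -3.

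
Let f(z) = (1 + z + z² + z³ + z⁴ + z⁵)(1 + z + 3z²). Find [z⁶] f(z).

4

(1 + z + z² + z³ + z⁴ + z⁵) has coefficients 1,1,1,1,1,1 for degrees 0…5.
(1 + z + 3z²) has coefficients 1,1,3,0,0,0,0 for degrees 0…6.
[z⁶] = 1·0 + 1·0 + 1·0 + 1·0 + 1·3 + 1·1 = 4.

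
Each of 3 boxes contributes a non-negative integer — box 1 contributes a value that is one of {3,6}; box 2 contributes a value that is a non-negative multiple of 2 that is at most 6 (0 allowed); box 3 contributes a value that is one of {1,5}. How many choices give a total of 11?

The generating function for the choices is (x^3 + x^6)·(1 + x^2 + x^4 + x^6)·(x + x^5); the count is [x^11].
(x^3 + x^6) has coefficients 0,0,0,1,0,0,1 for degrees 0…6.
(1 + x^2 + x^4 + x^6) has coefficients 1,0,1,0,1,0,1,0,0,0,0,0 for degrees 0…11.
Finally multiplying by (x + x^5), the product of all factors after the first has coefficients 0,1,0,1,0,2,0,2,0,1,0,1 for degrees 0…11.
[x^11] = 1·0 + 1·2 = 2.

2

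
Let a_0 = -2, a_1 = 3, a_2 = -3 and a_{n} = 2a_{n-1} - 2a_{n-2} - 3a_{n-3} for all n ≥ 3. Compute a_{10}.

-615

The ordinary generating function has denominator 1 - 2q + 2q^2 + 3q^3.
Iterating the recurrence: a_0,…,a_{10} = -2, 3, -3, -6, -15, -9, 30, 123, 213, 90, -615.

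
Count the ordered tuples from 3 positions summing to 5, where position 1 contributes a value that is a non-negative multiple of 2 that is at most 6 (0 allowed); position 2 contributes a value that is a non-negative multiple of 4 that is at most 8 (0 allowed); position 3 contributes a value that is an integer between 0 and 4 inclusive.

The generating function for the choices is (1 + q² + q⁴ + q⁶)·(1 + q⁴ + q⁸)·(1 + q + q² + q³ + q⁴); the count is [q⁵].
(1 + q² + q⁴ + q⁶) has coefficients 1,0,1,0,1,0 for degrees 0…5.
(1 + q⁴ + q⁸) has coefficients 1,0,0,0,1,0 for degrees 0…5.
Finally multiplying by (1 + q + q² + q³ + q⁴), the product of all factors after the first has coefficients 1,1,1,1,2,1 for degrees 0…5.
[q⁵] = 1·1 + 1·1 + 1·1 = 3.

3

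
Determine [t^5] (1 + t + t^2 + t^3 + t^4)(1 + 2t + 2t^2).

4

(1 + t + t^2 + t^3 + t^4) has coefficients 1,1,1,1,1 for degrees 0…4.
(1 + 2t + 2t^2) has coefficients 1,2,2,0,0,0 for degrees 0…5.
[t^5] = 1·0 + 1·0 + 1·0 + 1·2 + 1·2 = 4.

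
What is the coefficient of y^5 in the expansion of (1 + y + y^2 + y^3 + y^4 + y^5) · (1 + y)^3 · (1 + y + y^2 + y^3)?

31

(1 + y + y^2 + y^3 + y^4 + y^5) has coefficients 1,1,1,1,1,1 for degrees 0…5.
(1 + y)^3 has coefficients 1,3,3,1,0,0 for degrees 0…5.
Finally multiplying by (1 + y + y^2 + y^3), the product of all factors after the first has coefficients 1,4,7,8,7,4 for degrees 0…5.
[y^5] = 1·4 + 1·7 + 1·8 + 1·7 + 1·4 + 1·1 = 31.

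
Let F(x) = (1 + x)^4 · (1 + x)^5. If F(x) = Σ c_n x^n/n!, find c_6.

The EGF product rule gives c_6 = Σ_{k_1+k_2=6} C(6; k_1,k_2) · ∏ g_i(k_i), where (1+x)^4 gives the falling factorial (4)_k; (1+x)^5 gives the falling factorial (5)_k.
g_1(k) for k = 0…6: 1, 4, 12, 24, 24, 0, 0.
g_2(k) for k = 0…6: 1, 5, 20, 60, 120, 120, 0.
c_6 = Σ_k C(6,k)·g_1(k)·g_2(6−k) = 6·4·120 + 15·12·120 + 20·24·60 + 15·24·20 = 2880 + 21600 + 28800 + 7200 = 60480.

60480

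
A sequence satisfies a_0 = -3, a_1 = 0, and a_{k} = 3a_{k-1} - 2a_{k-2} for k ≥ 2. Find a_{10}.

3066

The ordinary generating function has denominator 1 - 3t + 2t^2.
Iterating the recurrence: a_0,…,a_{10} = -3, 0, 6, 18, 42, 90, 186, 378, 762, 1530, 3066.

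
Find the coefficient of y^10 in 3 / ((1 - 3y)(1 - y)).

Partial fractions give a closed form: a_n = (9/2)·3^n + (-3/2)·1^n.
At n = 10: a_10 = 265719.

265719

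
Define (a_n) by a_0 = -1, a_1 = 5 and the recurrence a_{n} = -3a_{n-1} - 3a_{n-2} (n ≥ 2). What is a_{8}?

The ordinary generating function has denominator 1 + 3z + 3z^2.
Iterating the recurrence: a_0,…,a_{8} = -1, 5, -12, 21, -27, 18, 27, -135, 324.

324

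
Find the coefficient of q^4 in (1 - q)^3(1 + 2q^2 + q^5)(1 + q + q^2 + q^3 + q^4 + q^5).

2

(1 - q)^3 has coefficients 1,-3,3,-1 for degrees 0…3.
(1 + 2q^2 + q^5) has coefficients 1,0,2,0,0 for degrees 0…4.
Finally multiplying by (1 + q + q^2 + q^3 + q^4 + q^5), the product of all factors after the first has coefficients 1,1,3,3,3 for degrees 0…4.
[q^4] = 1·3 − 3·3 + 3·3 − 1·1 = 2.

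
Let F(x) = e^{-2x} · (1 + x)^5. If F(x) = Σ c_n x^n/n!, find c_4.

The EGF product rule gives c_4 = Σ_{k_1+k_2=4} C(4; k_1,k_2) · ∏ g_i(k_i), where e^{-2x} gives (-2)^k; (1+x)^5 gives the falling factorial (5)_k.
g_1(k) for k = 0…4: 1, -2, 4, -8, 16.
g_2(k) for k = 0…4: 1, 5, 20, 60, 120.
c_4 = Σ_k C(4,k)·g_1(k)·g_2(4−k) = 1·1·120 + 4·(-2)·60 + 6·4·20 + 4·(-8)·5 + 1·16·1 = 120 − 480 + 480 − 160 + 16 = -24.

-24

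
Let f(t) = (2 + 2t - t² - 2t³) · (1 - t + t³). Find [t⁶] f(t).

(2 + 2t - t² - 2t³) has coefficients 2,2,-1,-2 for degrees 0…3.
(1 - t + t³) has coefficients 1,-1,0,1,0,0,0 for degrees 0…6.
[t⁶] = 2·0 + 2·0 − 1·0 − 2·1 = -2.

-2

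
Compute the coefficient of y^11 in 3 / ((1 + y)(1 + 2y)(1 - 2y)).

The denominator gives the recurrence a_n = −a_(n−1) + 4a_(n−2) + 4a_(n−3) for n ≥ 3; the numerator fixes a_0 = 3, a_1 = -3, a_2 = 15.
Iterating: 3, -3, 15, -15, 63, -63, 255, -255, 1023, -1023, 4095, -4095, so a_11 = -4095.

-4095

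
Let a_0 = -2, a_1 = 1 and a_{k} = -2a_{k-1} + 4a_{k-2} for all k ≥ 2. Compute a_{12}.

The ordinary generating function has denominator 1 + 2y - 4y^2.
Iterating the recurrence: a_0,…,a_{12} = -2, 1, -10, 24, -88, 272, -896, 2880, -9344, 30208, -97792, 316416, -1024000.

-1024000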